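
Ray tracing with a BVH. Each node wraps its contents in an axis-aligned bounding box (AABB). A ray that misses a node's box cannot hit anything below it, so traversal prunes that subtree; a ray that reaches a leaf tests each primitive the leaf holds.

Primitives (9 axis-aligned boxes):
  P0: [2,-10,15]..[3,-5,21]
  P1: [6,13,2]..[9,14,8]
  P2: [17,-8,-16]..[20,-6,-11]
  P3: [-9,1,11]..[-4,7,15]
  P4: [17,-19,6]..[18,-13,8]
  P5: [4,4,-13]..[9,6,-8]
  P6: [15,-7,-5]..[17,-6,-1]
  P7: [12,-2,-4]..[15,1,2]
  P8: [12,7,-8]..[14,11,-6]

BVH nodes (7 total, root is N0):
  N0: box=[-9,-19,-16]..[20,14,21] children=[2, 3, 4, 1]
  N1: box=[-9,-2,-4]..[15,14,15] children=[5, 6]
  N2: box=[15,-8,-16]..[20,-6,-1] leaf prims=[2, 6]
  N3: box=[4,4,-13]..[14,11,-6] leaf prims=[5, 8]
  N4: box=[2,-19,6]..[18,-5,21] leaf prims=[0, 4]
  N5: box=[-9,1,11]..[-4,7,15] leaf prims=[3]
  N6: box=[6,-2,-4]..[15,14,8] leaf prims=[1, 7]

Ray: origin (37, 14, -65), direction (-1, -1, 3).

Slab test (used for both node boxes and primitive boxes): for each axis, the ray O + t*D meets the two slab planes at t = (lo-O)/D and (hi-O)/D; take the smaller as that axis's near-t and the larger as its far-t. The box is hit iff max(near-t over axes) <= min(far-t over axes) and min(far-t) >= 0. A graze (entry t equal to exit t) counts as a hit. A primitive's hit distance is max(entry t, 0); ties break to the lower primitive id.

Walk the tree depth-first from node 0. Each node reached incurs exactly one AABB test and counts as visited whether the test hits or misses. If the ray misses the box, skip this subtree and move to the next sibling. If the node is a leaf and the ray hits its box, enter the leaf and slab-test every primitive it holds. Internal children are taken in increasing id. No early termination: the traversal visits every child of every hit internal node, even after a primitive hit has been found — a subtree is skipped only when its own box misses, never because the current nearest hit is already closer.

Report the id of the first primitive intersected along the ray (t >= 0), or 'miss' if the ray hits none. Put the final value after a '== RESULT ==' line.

Traverse from the root:
N0 x:[17,46] y:[0,33] z:[49/3,86/3] -> hit [17,86/3], descend [1, 2, 3, 4]
  N1 x:[22,46] y:[0,16] z:[61/3,80/3] -> miss, prune
  N2 x:[17,22] y:[20,22] z:[49/3,64/3] -> hit [20,64/3] leaf, test {P2(miss), P6@t=20}
  N3 x:[23,33] y:[3,10] z:[52/3,59/3] -> miss, prune
  N4 x:[19,35] y:[19,33] z:[71/3,86/3] -> hit [71/3,86/3] leaf, test {P0(miss), P4(miss)}

5 AABB tests over nodes [0, 1, 2, 3, 4]; 2 leaves entered; closest P6.

== RESULT ==
6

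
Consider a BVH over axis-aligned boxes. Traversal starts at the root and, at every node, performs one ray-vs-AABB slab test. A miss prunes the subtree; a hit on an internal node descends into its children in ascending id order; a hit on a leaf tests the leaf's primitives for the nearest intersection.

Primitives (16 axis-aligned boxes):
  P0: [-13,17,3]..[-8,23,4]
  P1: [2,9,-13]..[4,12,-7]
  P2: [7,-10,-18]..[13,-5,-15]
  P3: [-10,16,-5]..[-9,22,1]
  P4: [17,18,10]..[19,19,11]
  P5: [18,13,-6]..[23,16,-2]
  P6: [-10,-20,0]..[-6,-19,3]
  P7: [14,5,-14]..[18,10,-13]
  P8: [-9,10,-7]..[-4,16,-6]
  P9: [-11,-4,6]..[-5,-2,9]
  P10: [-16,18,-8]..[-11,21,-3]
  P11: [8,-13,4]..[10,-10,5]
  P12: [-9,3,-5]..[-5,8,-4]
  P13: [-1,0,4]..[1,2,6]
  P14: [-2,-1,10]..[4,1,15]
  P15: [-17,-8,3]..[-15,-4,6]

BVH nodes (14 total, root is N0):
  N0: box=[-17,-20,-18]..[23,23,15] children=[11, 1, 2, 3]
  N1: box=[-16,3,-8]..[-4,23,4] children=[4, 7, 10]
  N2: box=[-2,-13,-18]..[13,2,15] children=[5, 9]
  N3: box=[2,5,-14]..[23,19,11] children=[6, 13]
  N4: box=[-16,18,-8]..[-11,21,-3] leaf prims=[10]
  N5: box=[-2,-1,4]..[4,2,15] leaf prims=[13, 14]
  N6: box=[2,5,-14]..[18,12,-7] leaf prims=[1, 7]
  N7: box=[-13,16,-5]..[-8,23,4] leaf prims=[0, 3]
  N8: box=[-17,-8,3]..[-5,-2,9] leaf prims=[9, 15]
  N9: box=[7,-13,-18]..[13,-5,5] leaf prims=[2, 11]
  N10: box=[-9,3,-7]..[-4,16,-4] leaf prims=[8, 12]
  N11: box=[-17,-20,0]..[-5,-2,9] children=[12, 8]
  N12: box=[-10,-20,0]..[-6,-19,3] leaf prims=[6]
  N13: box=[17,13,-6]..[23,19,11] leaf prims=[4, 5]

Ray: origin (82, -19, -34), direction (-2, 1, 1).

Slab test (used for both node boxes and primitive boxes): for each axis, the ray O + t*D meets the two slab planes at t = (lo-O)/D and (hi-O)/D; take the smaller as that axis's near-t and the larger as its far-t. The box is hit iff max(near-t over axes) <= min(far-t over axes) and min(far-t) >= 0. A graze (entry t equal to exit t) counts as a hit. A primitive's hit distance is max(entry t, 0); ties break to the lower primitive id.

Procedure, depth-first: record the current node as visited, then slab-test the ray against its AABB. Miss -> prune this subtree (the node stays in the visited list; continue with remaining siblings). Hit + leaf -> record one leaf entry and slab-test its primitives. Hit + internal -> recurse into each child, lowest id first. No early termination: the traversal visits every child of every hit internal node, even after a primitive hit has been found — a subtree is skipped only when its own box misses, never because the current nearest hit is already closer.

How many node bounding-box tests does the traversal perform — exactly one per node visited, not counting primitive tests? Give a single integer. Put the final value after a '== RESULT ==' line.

Traverse from the root:
N0 x:[59/2,99/2] y:[-1,42] z:[16,49] -> hit [59/2,42], descend [1, 2, 3, 11]
  N1 x:[43,49] y:[22,42] z:[26,38] -> miss, prune
  N2 x:[69/2,42] y:[6,21] z:[16,49] -> miss, prune
  N3 x:[59/2,40] y:[24,38] z:[20,45] -> hit [59/2,38], descend [6, 13]
    N6 x:[32,40] y:[24,31] z:[20,27] -> miss, prune
    N13 x:[59/2,65/2] y:[32,38] z:[28,45] -> hit [32,65/2] leaf, test {P4(miss), P5@t=32}
  N11 x:[87/2,99/2] y:[-1,17] z:[34,43] -> miss, prune

order=[0, 1, 2, 3, 6, 13, 11]  |boxes|=7  |leaves|=1  hit=P5

== RESULT ==
7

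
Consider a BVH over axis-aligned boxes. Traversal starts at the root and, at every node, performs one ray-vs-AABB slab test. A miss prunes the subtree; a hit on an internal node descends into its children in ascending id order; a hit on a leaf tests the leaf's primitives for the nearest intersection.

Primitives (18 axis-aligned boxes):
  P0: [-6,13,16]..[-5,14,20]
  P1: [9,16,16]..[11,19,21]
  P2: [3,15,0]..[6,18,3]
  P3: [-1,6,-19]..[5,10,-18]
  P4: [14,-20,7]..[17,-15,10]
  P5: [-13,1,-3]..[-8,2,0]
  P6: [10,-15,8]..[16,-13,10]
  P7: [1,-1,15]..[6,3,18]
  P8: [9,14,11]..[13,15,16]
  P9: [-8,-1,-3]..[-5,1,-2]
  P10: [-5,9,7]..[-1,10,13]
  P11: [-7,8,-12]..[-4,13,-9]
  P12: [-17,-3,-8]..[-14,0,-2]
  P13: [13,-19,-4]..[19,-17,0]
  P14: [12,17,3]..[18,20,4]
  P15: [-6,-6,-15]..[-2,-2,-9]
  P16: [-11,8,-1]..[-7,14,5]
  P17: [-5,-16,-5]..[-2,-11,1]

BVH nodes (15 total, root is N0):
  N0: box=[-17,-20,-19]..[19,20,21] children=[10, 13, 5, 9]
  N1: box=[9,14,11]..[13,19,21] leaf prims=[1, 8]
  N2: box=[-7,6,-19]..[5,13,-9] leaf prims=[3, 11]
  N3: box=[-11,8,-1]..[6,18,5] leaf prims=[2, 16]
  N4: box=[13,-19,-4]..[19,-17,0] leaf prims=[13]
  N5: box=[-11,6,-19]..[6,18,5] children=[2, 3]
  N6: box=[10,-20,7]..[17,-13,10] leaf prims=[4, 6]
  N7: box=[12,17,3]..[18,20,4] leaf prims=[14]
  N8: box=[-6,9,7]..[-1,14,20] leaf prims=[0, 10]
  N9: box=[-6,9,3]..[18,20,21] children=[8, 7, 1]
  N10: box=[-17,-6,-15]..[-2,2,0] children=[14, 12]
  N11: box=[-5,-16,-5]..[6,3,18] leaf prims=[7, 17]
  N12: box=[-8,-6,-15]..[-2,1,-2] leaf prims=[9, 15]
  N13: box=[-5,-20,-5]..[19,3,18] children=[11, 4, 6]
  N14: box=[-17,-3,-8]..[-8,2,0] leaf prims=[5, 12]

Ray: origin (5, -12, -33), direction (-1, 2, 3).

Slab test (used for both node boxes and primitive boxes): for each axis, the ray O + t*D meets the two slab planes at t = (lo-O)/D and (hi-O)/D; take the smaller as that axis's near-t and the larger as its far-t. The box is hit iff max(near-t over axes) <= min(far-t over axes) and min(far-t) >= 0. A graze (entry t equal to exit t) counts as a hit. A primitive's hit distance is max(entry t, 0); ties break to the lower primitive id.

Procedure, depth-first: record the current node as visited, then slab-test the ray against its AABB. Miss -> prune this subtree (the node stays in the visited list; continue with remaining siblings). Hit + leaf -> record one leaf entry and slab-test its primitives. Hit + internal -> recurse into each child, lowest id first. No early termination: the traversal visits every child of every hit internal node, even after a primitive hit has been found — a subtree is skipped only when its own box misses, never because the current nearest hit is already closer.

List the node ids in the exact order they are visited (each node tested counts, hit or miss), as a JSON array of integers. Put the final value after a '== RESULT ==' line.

Walk:
N0 x:[-14,22] y:[-4,16] z:[14/3,18] -> hit [14/3,16], descend [5, 9, 10, 13]
  N5 x:[-1,16] y:[9,15] z:[14/3,38/3] -> hit [9,38/3], descend [2, 3]
    N2 x:[0,12] y:[9,25/2] z:[14/3,8] -> miss, prune
    N3 x:[-1,16] y:[10,15] z:[32/3,38/3] -> hit [32/3,38/3] leaf, test {P2(miss), P16@t=12}
  N9 x:[-13,11] y:[21/2,16] z:[12,18] -> miss, prune
  N10 x:[7,22] y:[3,7] z:[6,11] -> hit [7,7], descend [12, 14]
    N12 x:[7,13] y:[3,13/2] z:[6,31/3] -> miss, prune
    N14 x:[13,22] y:[9/2,7] z:[25/3,11] -> miss, prune
  N13 x:[-14,10] y:[-4,15/2] z:[28/3,17] -> miss, prune

Summary -> nodes [0, 5, 2, 3, 9, 10, 12, 14, 13]; box-tests=9; leaf-entries=1; first=P16

== RESULT ==
[0, 5, 2, 3, 9, 10, 12, 14, 13]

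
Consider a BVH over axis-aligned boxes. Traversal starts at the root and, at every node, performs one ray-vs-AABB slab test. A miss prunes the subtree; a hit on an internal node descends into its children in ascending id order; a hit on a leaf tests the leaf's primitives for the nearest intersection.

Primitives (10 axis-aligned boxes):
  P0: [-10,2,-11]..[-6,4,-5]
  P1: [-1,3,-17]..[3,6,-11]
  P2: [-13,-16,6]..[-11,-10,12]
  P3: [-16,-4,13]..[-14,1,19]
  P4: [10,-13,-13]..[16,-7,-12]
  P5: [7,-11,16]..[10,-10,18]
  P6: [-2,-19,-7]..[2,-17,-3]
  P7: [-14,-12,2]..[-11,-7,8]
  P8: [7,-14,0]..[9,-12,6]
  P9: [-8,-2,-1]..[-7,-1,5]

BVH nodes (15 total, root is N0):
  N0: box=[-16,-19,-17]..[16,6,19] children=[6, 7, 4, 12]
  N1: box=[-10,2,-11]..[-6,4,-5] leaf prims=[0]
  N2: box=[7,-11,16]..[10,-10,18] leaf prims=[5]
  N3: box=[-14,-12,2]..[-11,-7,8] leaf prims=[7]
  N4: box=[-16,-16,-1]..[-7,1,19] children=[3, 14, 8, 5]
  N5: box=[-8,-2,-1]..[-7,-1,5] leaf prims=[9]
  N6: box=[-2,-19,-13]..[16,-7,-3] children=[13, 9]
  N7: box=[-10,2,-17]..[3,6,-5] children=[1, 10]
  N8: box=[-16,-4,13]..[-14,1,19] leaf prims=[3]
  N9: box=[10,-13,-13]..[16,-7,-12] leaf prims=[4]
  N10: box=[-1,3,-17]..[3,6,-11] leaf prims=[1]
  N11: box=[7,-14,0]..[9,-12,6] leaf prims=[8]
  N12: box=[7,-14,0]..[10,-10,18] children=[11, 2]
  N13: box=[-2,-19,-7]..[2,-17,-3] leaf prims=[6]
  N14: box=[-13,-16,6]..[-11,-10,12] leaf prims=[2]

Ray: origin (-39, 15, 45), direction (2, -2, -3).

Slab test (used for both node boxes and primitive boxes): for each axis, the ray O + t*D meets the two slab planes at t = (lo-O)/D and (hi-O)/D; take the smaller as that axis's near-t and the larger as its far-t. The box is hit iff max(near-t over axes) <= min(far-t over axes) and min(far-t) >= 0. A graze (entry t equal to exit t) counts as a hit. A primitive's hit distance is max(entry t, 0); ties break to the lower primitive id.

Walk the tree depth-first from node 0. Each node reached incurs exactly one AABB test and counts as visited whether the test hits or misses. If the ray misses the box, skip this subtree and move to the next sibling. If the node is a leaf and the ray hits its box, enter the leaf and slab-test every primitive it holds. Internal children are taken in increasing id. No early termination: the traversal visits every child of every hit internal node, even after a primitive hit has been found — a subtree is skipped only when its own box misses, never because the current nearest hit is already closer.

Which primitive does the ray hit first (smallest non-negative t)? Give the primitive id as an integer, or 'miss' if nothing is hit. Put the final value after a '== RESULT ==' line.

Trace the traversal:
N0 x:[23/2,55/2] y:[9/2,17] z:[26/3,62/3] -> hit [23/2,17], descend [4, 6, 7, 12]
  N4 x:[23/2,16] y:[7,31/2] z:[26/3,46/3] -> hit [23/2,46/3], descend [3, 5, 8, 14]
    N3 x:[25/2,14] y:[11,27/2] z:[37/3,43/3] -> hit [25/2,27/2] leaf, test {P7@t=25/2}
    N5 x:[31/2,16] y:[8,17/2] z:[40/3,46/3] -> miss, prune
    N8 x:[23/2,25/2] y:[7,19/2] z:[26/3,32/3] -> miss, prune
    N14 x:[13,14] y:[25/2,31/2] z:[11,13] -> hit [13,13] leaf, test {P2@t=13}
  N6 x:[37/2,55/2] y:[11,17] z:[16,58/3] -> miss, prune
  N7 x:[29/2,21] y:[9/2,13/2] z:[50/3,62/3] -> miss, prune
  N12 x:[23,49/2] y:[25/2,29/2] z:[9,15] -> miss, prune

Summary -> nodes [0, 4, 3, 5, 8, 14, 6, 7, 12]; box-tests=9; leaf-entries=2; first=P7

== RESULT ==
7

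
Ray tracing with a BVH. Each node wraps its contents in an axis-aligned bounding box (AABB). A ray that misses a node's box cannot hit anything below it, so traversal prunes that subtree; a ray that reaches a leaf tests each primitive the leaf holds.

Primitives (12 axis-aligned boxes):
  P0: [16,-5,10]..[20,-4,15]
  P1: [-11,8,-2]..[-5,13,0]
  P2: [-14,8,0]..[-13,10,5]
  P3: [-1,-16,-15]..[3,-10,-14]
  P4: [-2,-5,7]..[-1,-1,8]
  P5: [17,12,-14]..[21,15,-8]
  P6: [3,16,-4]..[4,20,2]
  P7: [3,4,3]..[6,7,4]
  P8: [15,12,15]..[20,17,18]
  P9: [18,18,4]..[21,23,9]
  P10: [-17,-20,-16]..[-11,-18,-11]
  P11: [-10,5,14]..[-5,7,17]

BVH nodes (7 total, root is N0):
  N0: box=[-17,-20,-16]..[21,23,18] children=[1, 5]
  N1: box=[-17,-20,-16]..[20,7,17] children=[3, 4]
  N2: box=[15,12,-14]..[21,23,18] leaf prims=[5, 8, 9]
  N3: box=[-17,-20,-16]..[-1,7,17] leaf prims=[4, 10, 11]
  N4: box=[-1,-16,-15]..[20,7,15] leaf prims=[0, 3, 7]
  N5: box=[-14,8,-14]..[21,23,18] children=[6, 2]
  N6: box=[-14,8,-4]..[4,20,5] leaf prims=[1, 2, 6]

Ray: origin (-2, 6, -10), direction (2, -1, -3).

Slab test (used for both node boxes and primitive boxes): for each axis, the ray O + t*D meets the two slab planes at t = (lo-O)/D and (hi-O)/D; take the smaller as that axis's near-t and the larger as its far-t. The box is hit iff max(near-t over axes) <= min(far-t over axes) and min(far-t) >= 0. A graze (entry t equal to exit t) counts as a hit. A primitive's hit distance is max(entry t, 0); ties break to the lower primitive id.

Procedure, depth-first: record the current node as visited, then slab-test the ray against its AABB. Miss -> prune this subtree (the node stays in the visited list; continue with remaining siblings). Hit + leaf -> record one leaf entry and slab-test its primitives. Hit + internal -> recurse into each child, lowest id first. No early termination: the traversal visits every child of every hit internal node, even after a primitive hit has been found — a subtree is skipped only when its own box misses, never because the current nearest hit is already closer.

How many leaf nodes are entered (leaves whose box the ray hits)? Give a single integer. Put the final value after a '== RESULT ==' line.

Trace the traversal:
N0 x:[-15/2,23/2] y:[-17,26] z:[-28/3,2] -> hit [-15/2,2], descend [1, 5]
  N1 x:[-15/2,11] y:[-1,26] z:[-9,2] -> hit [-1,2], descend [3, 4]
    N3 x:[-15/2,1/2] y:[-1,26] z:[-9,2] -> hit [-1,1/2] leaf, test {P4(miss), P10(miss), P11(miss)}
    N4 x:[1/2,11] y:[-1,22] z:[-25/3,5/3] -> hit [1/2,5/3] leaf, test {P0(miss), P3(miss), P7(miss)}
  N5 x:[-6,23/2] y:[-17,-2] z:[-28/3,4/3] -> miss, prune

Visited [0, 1, 3, 4, 5]. Tests: 5 box, 2 leaf. Nearest: miss.

== RESULT ==
2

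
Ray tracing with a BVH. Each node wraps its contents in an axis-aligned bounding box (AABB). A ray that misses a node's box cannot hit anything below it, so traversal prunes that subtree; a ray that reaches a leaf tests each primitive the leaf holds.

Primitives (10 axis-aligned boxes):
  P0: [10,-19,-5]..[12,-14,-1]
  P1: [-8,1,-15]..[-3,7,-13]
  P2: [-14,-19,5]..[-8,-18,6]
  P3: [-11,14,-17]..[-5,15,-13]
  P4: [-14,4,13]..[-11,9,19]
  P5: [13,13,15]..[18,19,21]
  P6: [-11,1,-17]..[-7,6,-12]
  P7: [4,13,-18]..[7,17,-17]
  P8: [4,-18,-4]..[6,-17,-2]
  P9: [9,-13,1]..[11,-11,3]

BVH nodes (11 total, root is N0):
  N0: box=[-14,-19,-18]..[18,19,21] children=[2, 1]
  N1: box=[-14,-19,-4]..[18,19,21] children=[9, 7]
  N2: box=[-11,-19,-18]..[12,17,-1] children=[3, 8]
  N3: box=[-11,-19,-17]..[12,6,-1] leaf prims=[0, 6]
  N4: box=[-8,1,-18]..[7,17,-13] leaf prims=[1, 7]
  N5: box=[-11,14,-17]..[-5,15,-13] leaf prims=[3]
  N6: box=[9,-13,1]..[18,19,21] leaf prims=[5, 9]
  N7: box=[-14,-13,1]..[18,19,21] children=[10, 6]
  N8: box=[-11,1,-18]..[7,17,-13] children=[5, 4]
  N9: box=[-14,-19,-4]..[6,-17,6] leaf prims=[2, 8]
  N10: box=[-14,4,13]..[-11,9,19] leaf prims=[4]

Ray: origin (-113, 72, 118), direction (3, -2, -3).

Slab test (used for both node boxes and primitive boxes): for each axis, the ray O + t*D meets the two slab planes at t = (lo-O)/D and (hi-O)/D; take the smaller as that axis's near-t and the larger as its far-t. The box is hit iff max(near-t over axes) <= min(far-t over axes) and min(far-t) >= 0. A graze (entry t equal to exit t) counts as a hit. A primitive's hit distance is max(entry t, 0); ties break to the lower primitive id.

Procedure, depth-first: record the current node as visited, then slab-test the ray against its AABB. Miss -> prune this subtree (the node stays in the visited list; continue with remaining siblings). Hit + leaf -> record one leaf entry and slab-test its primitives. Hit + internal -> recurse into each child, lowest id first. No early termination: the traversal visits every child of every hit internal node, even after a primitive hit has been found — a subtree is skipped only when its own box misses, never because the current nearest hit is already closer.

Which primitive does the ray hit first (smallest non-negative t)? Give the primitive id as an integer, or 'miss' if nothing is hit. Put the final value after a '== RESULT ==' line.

Traverse from the root:
N0 x:[33,131/3] y:[53/2,91/2] z:[97/3,136/3] -> hit [33,131/3], descend [1, 2]
  N1 x:[33,131/3] y:[53/2,91/2] z:[97/3,122/3] -> hit [33,122/3], descend [7, 9]
    N7 x:[33,131/3] y:[53/2,85/2] z:[97/3,39] -> hit [33,39], descend [6, 10]
      N6 x:[122/3,131/3] y:[53/2,85/2] z:[97/3,39] -> miss, prune
      N10 x:[33,34] y:[63/2,34] z:[33,35] -> hit [33,34] leaf, test {P4@t=33}
    N9 x:[33,119/3] y:[89/2,91/2] z:[112/3,122/3] -> miss, prune
  N2 x:[34,125/3] y:[55/2,91/2] z:[119/3,136/3] -> hit [119/3,125/3], descend [3, 8]
    N3 x:[34,125/3] y:[33,91/2] z:[119/3,45] -> hit [119/3,125/3] leaf, test {P0(miss), P6(miss)}
    N8 x:[34,40] y:[55/2,71/2] z:[131/3,136/3] -> miss, prune

9 AABB tests over nodes [0, 1, 7, 6, 10, 9, 2, 3, 8]; 2 leaves entered; closest P4.

== RESULT ==
4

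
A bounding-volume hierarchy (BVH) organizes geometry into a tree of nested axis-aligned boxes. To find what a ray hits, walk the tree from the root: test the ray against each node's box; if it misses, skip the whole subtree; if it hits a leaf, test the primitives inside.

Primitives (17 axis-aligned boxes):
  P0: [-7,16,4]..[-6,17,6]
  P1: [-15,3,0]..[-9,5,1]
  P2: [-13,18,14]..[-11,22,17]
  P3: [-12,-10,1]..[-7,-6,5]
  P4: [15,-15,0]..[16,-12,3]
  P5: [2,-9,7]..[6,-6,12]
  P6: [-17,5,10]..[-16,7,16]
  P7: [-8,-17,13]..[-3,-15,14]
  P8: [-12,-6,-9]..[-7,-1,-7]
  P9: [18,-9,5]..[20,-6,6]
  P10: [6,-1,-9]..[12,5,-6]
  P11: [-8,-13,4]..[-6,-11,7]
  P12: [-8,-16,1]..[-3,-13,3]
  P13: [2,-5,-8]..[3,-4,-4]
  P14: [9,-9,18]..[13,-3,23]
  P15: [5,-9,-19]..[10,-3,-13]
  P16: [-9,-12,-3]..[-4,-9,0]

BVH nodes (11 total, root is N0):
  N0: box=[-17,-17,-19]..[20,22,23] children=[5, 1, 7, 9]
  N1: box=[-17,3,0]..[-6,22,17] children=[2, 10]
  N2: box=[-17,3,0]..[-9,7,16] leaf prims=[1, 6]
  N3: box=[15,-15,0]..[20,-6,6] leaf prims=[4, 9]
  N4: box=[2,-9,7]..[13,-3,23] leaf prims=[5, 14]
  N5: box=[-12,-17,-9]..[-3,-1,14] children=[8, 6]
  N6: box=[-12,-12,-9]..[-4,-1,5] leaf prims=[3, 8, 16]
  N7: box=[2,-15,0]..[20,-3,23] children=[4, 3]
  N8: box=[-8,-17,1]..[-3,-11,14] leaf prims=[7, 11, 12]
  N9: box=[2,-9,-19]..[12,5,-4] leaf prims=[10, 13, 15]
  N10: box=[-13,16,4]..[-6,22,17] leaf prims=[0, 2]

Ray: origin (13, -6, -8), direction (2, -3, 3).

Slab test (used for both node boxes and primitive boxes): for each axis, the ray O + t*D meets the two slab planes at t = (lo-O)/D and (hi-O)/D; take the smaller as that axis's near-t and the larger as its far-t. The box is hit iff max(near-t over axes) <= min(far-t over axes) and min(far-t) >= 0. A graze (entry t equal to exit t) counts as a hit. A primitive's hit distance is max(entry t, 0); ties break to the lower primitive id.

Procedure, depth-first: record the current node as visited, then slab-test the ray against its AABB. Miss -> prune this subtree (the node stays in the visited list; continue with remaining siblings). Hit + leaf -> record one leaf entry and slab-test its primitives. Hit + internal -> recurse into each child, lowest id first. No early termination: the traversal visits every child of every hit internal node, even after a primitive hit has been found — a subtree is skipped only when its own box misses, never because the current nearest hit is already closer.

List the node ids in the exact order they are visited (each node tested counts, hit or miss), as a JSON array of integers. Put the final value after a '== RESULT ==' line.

Trace the traversal:
N0 x:[-15,7/2] y:[-28/3,11/3] z:[-11/3,31/3] -> hit [-11/3,7/2], descend [1, 5, 7, 9]
  N1 x:[-15,-19/2] y:[-28/3,-3] z:[8/3,25/3] -> miss, prune
  N5 x:[-25/2,-8] y:[-5/3,11/3] z:[-1/3,22/3] -> miss, prune
  N7 x:[-11/2,7/2] y:[-1,3] z:[8/3,31/3] -> hit [8/3,3], descend [3, 4]
    N3 x:[1,7/2] y:[0,3] z:[8/3,14/3] -> hit [8/3,3] leaf, test {P4(miss), P9(miss)}
    N4 x:[-11/2,0] y:[-1,1] z:[5,31/3] -> miss, prune
  N9 x:[-11/2,-1/2] y:[-11/3,1] z:[-11/3,4/3] -> miss, prune

Visited [0, 1, 5, 7, 3, 4, 9]. Tests: 7 box, 1 leaf. Nearest: miss.

== RESULT ==
[0, 1, 5, 7, 3, 4, 9]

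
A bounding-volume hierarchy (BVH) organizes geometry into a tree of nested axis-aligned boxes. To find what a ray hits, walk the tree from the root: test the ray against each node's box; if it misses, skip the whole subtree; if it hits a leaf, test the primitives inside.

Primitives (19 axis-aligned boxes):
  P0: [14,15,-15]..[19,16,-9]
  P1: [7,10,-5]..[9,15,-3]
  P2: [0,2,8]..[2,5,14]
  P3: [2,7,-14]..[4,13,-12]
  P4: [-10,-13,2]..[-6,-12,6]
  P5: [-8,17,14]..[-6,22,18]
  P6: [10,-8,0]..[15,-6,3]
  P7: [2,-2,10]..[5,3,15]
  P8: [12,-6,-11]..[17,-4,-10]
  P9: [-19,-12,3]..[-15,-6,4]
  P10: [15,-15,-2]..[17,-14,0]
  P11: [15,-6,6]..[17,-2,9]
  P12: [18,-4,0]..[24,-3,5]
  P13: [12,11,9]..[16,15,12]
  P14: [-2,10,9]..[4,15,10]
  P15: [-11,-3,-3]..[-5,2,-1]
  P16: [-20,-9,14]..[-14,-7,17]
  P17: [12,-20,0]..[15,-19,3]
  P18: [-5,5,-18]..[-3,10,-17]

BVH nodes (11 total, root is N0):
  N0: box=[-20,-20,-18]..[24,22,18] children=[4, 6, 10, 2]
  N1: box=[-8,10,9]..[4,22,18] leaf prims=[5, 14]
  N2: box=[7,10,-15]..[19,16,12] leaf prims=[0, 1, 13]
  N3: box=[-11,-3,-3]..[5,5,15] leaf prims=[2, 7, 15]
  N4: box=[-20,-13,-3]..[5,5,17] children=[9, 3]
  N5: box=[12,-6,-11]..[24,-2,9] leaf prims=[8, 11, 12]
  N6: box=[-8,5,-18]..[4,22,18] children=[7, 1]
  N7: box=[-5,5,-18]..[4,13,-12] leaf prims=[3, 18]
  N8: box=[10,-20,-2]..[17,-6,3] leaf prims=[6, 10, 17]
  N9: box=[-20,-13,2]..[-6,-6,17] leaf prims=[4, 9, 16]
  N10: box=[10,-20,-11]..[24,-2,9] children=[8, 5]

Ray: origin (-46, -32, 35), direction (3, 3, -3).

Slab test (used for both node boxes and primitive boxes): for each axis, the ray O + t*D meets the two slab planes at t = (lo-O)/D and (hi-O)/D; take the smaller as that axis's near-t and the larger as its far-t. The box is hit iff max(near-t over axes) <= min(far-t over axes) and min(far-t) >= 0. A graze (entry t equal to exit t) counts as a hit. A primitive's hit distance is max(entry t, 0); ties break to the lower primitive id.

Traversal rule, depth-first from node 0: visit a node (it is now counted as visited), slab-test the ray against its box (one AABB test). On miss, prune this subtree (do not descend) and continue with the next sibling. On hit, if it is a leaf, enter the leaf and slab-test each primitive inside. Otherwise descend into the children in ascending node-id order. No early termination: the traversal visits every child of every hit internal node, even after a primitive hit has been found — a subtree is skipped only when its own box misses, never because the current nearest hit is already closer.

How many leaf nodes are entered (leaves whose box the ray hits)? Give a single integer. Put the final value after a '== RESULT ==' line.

Trace the traversal:
N0 x:[26/3,70/3] y:[4,18] z:[17/3,53/3] -> hit [26/3,53/3], descend [2, 4, 6, 10]
  N2 x:[53/3,65/3] y:[14,16] z:[23/3,50/3] -> miss, prune
  N4 x:[26/3,17] y:[19/3,37/3] z:[6,38/3] -> hit [26/3,37/3], descend [3, 9]
    N3 x:[35/3,17] y:[29/3,37/3] z:[20/3,38/3] -> hit [35/3,37/3] leaf, test {P2(miss), P7(miss), P15(miss)}
    N9 x:[26/3,40/3] y:[19/3,26/3] z:[6,11] -> hit [26/3,26/3] leaf, test {P4(miss), P9(miss), P16(miss)}
  N6 x:[38/3,50/3] y:[37/3,18] z:[17/3,53/3] -> hit [38/3,50/3], descend [1, 7]
    N1 x:[38/3,50/3] y:[14,18] z:[17/3,26/3] -> miss, prune
    N7 x:[41/3,50/3] y:[37/3,15] z:[47/3,53/3] -> miss, prune
  N10 x:[56/3,70/3] y:[4,10] z:[26/3,46/3] -> miss, prune

Summary -> nodes [0, 2, 4, 3, 9, 6, 1, 7, 10]; box-tests=9; leaf-entries=2; first=miss

== RESULT ==
2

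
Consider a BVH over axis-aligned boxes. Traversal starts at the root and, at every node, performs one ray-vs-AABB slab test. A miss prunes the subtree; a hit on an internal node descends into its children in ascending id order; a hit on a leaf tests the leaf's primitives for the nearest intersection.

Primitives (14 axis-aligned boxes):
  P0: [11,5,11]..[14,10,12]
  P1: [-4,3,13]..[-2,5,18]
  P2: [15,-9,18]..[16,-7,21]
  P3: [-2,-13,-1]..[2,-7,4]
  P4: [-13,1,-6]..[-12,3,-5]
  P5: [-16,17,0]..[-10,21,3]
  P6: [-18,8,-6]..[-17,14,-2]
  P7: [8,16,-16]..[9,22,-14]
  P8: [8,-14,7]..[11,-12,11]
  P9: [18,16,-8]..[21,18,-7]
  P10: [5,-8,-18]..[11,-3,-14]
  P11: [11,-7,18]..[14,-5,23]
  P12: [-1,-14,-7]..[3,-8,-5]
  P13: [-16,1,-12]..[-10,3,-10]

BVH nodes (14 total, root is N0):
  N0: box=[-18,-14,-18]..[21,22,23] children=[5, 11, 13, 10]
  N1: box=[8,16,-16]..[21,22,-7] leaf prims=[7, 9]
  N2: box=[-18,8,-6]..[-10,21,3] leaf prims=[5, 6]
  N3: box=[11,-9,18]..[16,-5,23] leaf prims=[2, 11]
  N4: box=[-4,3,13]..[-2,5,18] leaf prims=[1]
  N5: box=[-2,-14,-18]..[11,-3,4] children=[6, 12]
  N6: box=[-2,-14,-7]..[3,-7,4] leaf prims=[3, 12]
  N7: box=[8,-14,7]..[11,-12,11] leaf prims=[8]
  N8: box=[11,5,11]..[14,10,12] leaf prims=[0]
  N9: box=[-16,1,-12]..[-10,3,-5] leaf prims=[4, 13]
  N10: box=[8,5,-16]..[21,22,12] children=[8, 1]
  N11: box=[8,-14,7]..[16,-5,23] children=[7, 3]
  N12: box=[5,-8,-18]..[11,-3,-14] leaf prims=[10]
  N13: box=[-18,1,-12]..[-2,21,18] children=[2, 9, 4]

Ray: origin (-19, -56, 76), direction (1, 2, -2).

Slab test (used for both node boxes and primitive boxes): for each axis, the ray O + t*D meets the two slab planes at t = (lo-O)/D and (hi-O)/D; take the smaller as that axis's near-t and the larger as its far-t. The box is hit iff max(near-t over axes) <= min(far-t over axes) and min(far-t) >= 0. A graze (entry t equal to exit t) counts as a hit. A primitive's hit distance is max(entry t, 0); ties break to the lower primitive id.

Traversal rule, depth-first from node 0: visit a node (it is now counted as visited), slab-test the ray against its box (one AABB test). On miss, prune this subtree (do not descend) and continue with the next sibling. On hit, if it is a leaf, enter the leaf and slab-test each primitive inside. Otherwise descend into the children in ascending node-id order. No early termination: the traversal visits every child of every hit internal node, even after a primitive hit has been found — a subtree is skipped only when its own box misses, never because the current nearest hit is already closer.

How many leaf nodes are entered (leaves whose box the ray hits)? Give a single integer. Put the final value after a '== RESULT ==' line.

Walk:
N0 x:[1,40] y:[21,39] z:[53/2,47] -> hit [53/2,39], descend [5, 10, 11, 13]
  N5 x:[17,30] y:[21,53/2] z:[36,47] -> miss, prune
  N10 x:[27,40] y:[61/2,39] z:[32,46] -> hit [32,39], descend [1, 8]
    N1 x:[27,40] y:[36,39] z:[83/2,46] -> miss, prune
    N8 x:[30,33] y:[61/2,33] z:[32,65/2] -> hit [32,65/2] leaf, test {P0@t=32}
  N11 x:[27,35] y:[21,51/2] z:[53/2,69/2] -> miss, prune
  N13 x:[1,17] y:[57/2,77/2] z:[29,44] -> miss, prune

order=[0, 5, 10, 1, 8, 11, 13]  |boxes|=7  |leaves|=1  hit=P0

== RESULT ==
1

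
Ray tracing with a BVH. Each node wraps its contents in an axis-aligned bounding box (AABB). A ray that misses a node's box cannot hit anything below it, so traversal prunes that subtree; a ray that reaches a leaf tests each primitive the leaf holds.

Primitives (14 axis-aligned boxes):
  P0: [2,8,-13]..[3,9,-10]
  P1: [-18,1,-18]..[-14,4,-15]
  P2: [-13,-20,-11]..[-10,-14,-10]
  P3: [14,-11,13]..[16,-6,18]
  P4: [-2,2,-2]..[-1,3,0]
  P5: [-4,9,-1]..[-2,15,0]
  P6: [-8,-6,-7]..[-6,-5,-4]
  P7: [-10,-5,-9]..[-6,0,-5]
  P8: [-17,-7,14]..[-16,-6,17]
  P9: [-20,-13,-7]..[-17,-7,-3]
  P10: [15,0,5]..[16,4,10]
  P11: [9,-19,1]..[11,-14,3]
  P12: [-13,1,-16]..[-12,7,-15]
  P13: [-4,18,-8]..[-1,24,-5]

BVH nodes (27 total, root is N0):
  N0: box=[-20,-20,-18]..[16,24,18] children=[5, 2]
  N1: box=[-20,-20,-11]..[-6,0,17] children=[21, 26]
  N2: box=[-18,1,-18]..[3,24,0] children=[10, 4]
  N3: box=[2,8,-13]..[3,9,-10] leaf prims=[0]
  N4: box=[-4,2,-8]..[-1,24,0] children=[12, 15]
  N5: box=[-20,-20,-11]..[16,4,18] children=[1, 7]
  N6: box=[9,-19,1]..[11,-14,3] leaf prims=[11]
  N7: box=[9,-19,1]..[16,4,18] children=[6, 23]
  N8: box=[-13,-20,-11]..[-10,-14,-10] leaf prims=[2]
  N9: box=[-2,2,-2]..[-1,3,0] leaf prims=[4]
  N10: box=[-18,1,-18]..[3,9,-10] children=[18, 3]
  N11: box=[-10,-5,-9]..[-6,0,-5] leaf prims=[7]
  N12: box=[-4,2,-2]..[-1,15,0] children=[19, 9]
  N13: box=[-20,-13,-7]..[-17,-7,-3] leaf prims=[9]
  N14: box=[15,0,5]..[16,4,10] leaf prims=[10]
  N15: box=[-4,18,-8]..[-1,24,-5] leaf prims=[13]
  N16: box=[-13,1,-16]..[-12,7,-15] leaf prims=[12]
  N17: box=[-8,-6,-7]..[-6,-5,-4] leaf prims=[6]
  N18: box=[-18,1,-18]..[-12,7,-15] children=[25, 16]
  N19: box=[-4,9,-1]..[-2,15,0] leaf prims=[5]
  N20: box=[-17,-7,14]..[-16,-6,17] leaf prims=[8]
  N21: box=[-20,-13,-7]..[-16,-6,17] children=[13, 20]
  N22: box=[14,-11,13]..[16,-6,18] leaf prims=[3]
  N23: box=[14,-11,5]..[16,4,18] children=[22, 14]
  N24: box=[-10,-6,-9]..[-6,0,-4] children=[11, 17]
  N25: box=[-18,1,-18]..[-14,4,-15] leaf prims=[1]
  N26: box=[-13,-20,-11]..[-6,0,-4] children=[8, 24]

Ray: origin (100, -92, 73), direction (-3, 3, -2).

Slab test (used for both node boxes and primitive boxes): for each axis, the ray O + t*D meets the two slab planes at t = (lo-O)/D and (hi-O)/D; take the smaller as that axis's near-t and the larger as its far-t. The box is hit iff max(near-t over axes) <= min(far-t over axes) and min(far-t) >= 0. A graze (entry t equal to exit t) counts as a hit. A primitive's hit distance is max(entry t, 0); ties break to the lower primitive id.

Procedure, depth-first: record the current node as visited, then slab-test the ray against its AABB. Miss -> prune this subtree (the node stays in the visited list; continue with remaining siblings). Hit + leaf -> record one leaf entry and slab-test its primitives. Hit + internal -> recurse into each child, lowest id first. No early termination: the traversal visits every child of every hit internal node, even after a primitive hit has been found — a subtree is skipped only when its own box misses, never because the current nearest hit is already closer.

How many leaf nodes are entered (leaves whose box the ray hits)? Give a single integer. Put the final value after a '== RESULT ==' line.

Trace the traversal:
N0 x:[28,40] y:[24,116/3] z:[55/2,91/2] -> hit [28,116/3], descend [2, 5]
  N2 x:[97/3,118/3] y:[31,116/3] z:[73/2,91/2] -> hit [73/2,116/3], descend [4, 10]
    N4 x:[101/3,104/3] y:[94/3,116/3] z:[73/2,81/2] -> miss, prune
    N10 x:[97/3,118/3] y:[31,101/3] z:[83/2,91/2] -> miss, prune
  N5 x:[28,40] y:[24,32] z:[55/2,42] -> hit [28,32], descend [1, 7]
    N1 x:[106/3,40] y:[24,92/3] z:[28,42] -> miss, prune
    N7 x:[28,91/3] y:[73/3,32] z:[55/2,36] -> hit [28,91/3], descend [6, 23]
      N6 x:[89/3,91/3] y:[73/3,26] z:[35,36] -> miss, prune
      N23 x:[28,86/3] y:[27,32] z:[55/2,34] -> hit [28,86/3], descend [14, 22]
        N14 x:[28,85/3] y:[92/3,32] z:[63/2,34] -> miss, prune
        N22 x:[28,86/3] y:[27,86/3] z:[55/2,30] -> hit [28,86/3] leaf, test {P3@t=28}

Visited [0, 2, 4, 10, 5, 1, 7, 6, 23, 14, 22]. Tests: 11 box, 1 leaf. Nearest: P3.

== RESULT ==
1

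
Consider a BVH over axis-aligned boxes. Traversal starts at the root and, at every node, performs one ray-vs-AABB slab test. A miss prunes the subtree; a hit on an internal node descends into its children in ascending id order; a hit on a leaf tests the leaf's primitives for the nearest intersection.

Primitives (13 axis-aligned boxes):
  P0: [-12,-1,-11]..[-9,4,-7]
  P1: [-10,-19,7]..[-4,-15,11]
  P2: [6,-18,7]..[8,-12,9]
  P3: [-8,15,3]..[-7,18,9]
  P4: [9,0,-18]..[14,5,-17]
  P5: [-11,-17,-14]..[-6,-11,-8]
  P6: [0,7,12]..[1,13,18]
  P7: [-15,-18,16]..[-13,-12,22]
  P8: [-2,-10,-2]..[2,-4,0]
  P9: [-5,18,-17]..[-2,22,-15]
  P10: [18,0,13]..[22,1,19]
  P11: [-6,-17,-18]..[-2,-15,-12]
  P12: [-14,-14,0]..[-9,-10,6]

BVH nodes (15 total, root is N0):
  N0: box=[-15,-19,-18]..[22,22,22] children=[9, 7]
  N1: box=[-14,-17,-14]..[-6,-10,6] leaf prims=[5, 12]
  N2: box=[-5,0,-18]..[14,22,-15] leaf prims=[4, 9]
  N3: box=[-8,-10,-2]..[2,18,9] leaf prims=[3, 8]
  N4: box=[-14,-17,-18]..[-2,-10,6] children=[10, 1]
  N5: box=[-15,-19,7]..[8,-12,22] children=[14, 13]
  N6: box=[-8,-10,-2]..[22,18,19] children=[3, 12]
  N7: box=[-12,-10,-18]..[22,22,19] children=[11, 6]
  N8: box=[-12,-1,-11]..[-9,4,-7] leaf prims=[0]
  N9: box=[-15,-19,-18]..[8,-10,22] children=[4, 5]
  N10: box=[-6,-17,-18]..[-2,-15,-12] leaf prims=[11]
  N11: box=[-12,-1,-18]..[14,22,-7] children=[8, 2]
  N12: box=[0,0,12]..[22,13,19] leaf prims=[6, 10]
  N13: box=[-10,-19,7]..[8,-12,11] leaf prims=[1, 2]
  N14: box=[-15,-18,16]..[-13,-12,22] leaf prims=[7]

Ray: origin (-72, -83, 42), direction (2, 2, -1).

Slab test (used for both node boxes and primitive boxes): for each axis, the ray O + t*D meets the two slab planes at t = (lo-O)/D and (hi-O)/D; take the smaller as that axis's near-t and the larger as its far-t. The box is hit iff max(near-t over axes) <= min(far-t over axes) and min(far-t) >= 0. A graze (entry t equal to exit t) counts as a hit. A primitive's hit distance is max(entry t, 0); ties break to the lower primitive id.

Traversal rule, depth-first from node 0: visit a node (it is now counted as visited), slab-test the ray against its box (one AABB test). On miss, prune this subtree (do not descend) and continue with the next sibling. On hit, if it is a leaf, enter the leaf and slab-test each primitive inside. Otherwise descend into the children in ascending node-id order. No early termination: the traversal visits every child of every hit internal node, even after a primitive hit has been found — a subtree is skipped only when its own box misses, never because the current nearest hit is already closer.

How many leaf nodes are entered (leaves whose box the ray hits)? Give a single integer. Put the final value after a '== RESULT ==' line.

Trace the traversal:
N0 x:[57/2,47] y:[32,105/2] z:[20,60] -> hit [32,47], descend [7, 9]
  N7 x:[30,47] y:[73/2,105/2] z:[23,60] -> hit [73/2,47], descend [6, 11]
    N6 x:[32,47] y:[73/2,101/2] z:[23,44] -> hit [73/2,44], descend [3, 12]
      N3 x:[32,37] y:[73/2,101/2] z:[33,44] -> hit [73/2,37] leaf, test {P3(miss), P8(miss)}
      N12 x:[36,47] y:[83/2,48] z:[23,30] -> miss, prune
    N11 x:[30,43] y:[41,105/2] z:[49,60] -> miss, prune
  N9 x:[57/2,40] y:[32,73/2] z:[20,60] -> hit [32,73/2], descend [4, 5]
    N4 x:[29,35] y:[33,73/2] z:[36,60] -> miss, prune
    N5 x:[57/2,40] y:[32,71/2] z:[20,35] -> hit [32,35], descend [13, 14]
      N13 x:[31,40] y:[32,71/2] z:[31,35] -> hit [32,35] leaf, test {P1@t=32, P2(miss)}
      N14 x:[57/2,59/2] y:[65/2,71/2] z:[20,26] -> miss, prune

order=[0, 7, 6, 3, 12, 11, 9, 4, 5, 13, 14]  |boxes|=11  |leaves|=2  hit=P1

== RESULT ==
2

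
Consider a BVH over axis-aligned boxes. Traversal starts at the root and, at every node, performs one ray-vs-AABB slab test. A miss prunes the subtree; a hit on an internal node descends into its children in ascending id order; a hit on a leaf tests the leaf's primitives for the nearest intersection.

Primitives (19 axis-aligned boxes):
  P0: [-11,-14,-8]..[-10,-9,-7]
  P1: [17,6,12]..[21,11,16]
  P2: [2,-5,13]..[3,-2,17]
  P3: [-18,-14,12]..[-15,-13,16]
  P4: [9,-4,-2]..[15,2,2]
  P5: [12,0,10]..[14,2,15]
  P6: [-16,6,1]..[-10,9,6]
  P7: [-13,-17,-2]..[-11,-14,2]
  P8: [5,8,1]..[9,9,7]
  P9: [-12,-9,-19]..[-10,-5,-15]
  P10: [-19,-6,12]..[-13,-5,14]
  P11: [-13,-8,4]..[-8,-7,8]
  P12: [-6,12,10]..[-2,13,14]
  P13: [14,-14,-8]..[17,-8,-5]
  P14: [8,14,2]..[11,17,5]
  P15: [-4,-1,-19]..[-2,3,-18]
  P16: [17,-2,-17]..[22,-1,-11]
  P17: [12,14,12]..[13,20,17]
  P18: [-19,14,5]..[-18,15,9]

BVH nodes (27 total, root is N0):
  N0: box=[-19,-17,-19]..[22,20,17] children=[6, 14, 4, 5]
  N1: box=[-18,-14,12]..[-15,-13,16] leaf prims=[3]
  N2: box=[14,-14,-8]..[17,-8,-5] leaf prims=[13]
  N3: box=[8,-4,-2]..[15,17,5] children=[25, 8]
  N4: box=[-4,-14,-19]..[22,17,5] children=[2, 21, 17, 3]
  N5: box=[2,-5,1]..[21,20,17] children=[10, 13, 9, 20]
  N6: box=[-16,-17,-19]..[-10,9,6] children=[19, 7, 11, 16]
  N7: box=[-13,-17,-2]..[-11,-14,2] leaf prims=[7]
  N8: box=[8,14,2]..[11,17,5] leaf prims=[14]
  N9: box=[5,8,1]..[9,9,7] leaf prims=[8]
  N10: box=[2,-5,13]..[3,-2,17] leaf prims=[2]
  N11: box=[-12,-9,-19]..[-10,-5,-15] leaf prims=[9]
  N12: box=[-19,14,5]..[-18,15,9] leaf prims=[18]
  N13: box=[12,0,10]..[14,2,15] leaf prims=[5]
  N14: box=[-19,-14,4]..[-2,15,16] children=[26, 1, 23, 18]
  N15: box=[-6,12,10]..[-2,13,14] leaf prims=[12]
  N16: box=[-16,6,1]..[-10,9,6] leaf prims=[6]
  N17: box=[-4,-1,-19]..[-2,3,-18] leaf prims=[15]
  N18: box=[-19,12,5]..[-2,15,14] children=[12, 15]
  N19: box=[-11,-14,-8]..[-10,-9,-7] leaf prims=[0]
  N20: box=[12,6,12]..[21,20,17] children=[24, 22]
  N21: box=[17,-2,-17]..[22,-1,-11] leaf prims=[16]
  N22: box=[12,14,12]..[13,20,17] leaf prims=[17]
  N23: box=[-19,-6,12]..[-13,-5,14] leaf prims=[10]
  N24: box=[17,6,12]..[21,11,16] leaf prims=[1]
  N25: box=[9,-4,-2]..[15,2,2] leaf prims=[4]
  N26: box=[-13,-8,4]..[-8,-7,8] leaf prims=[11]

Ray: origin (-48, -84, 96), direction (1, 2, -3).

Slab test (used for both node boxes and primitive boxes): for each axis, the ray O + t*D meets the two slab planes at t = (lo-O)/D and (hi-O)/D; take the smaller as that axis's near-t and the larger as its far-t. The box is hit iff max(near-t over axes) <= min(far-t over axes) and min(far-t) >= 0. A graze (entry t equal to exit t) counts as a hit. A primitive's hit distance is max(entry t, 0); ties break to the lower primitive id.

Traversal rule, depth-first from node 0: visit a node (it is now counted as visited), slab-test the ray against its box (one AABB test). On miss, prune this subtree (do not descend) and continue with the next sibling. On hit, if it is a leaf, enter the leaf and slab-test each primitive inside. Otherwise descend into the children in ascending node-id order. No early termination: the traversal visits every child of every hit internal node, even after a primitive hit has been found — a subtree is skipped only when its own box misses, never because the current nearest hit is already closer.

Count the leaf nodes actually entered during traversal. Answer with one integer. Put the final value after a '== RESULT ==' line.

Trace the traversal:
N0 x:[29,70] y:[67/2,52] z:[79/3,115/3] -> hit [67/2,115/3], descend [4, 5, 6, 14]
  N4 x:[44,70] y:[35,101/2] z:[91/3,115/3] -> miss, prune
  N5 x:[50,69] y:[79/2,52] z:[79/3,95/3] -> miss, prune
  N6 x:[32,38] y:[67/2,93/2] z:[30,115/3] -> hit [67/2,38], descend [7, 11, 16, 19]
    N7 x:[35,37] y:[67/2,35] z:[94/3,98/3] -> miss, prune
    N11 x:[36,38] y:[75/2,79/2] z:[37,115/3] -> hit [75/2,38] leaf, test {P9@t=75/2}
    N16 x:[32,38] y:[45,93/2] z:[30,95/3] -> miss, prune
    N19 x:[37,38] y:[35,75/2] z:[103/3,104/3] -> miss, prune
  N14 x:[29,46] y:[35,99/2] z:[80/3,92/3] -> miss, prune

9 AABB tests over nodes [0, 4, 5, 6, 7, 11, 16, 19, 14]; 1 leaf entered; closest P9.

== RESULT ==
1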